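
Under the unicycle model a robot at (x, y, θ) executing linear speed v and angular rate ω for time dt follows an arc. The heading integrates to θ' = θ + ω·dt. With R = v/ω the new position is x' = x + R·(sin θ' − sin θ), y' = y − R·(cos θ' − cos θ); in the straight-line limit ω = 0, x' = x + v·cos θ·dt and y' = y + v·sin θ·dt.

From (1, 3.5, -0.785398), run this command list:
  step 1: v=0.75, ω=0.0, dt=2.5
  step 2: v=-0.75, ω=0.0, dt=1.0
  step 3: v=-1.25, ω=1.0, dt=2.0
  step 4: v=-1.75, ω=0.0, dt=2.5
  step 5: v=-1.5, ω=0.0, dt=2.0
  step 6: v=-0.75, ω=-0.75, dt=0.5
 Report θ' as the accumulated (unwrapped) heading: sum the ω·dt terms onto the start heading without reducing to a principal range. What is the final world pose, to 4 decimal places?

step 1: θ'=-0.7854 (straight) → pose (2.3258, 2.1742, -0.7854)
step 2: θ'=-0.7854 (straight) → pose (1.7955, 2.7045, -0.7854)
step 3: θ'=1.2146 (R=-1.2500) → pose (-0.2599, 2.2565, 1.2146)
step 4: θ'=1.2146 (straight) → pose (-1.7855, -1.8439, 1.2146)
step 5: θ'=1.2146 (straight) → pose (-2.8317, -4.6556, 1.2146)
step 6: θ'=0.8396 (R=1.0000) → pose (-3.0245, -4.9746, 0.8396)

(-3.0245, -4.9746, 0.8396)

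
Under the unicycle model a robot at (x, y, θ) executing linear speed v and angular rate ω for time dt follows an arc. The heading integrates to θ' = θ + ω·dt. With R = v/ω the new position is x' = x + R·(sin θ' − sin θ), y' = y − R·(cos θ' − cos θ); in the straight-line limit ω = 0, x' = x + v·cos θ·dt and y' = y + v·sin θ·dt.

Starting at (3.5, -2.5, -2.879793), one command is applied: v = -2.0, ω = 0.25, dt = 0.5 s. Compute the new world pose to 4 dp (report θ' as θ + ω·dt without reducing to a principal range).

θ' = -2.8798 + 0.25·0.5 = -2.7548
R = v/ω = -2.0/0.25 = -8.0000
x' = 3.5 + -8.0000·(sin -2.7548 − sin -2.8798) = 4.4473
y' = -2.5 − -8.0000·(cos -2.7548 − cos -2.8798) = -2.1816

(4.4473, -2.1816, -2.7548)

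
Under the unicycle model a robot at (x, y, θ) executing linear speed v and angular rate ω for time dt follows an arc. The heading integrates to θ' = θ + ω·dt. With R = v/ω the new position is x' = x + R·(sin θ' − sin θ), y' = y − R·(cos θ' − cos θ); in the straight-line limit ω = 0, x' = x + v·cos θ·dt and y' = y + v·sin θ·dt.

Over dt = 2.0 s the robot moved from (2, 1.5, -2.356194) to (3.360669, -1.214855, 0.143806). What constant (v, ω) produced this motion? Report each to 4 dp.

v = 2.0000, ω = 1.2500

Δθ = 0.143806 − -2.356194 = 2.500000
ω = Δθ/dt = 2.500000/2.0 = 1.2500
R = −Δy/(cos θ' − cos θ) = 1.6000
v = R·ω = 1.6000·1.2500 = 2.0000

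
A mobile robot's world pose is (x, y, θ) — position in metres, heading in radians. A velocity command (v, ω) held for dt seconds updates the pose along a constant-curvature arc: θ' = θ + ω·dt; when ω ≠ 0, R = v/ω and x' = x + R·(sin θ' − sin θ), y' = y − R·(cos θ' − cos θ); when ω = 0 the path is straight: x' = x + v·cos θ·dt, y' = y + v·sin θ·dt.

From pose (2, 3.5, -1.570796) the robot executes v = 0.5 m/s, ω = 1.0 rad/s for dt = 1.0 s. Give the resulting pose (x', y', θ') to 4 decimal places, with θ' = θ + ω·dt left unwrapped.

θ' = -1.5708 + 1.0·1.0 = -0.5708
R = v/ω = 0.5/1.0 = 0.5000
x' = 2 + 0.5000·(sin -0.5708 − sin -1.5708) = 2.2298
y' = 3.5 − 0.5000·(cos -0.5708 − cos -1.5708) = 3.0793

(2.2298, 3.0793, -0.5708)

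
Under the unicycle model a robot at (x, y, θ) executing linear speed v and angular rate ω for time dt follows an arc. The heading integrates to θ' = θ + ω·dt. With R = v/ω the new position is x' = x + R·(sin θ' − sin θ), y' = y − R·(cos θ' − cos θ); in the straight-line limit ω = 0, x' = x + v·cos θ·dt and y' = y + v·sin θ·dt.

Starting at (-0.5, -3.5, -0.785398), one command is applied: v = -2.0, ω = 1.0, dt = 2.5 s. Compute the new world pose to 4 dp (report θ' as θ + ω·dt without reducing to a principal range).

(-3.8936, -5.2008, 1.7146)

θ' = -0.7854 + 1.0·2.5 = 1.7146
R = v/ω = -2.0/1.0 = -2.0000
x' = -0.5 + -2.0000·(sin 1.7146 − sin -0.7854) = -3.8936
y' = -3.5 − -2.0000·(cos 1.7146 − cos -0.7854) = -5.2008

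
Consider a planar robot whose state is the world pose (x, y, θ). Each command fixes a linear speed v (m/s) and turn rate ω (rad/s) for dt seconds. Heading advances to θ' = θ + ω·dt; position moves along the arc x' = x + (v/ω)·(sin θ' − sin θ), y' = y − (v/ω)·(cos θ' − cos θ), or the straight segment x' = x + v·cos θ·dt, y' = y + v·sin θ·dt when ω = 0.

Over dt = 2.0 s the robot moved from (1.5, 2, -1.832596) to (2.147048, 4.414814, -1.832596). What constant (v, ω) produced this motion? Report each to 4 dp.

v = -1.2500, ω = 0.0000

Δθ = -1.832596 − -1.832596 = 0.000000
ω = Δθ/dt = 0.000000/2.0 = 0.0000
ω = 0 → v = (Δx·cos θ + Δy·sin θ)/dt = -1.2500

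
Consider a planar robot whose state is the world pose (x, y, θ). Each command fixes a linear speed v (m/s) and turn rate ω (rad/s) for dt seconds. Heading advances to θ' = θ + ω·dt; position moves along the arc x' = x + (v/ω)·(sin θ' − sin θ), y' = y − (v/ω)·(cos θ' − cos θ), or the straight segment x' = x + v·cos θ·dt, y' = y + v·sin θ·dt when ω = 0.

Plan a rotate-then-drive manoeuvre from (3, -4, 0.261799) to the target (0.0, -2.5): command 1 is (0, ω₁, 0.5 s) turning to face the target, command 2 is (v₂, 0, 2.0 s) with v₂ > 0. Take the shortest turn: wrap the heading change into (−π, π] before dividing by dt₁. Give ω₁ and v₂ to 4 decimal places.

ω₁ = 4.8323, v₂ = 1.6771

heading to target = atan2(-2.5−-4, 0−3) = 2.6779
Δθ = wrap(2.6779 − 0.2618) = 2.4161; ω₁ = Δθ/dt₁ = 4.8323
distance = √((0−3)² + (-2.5−-4)²) = 3.3541; v₂ = distance/dt₂ = 1.6771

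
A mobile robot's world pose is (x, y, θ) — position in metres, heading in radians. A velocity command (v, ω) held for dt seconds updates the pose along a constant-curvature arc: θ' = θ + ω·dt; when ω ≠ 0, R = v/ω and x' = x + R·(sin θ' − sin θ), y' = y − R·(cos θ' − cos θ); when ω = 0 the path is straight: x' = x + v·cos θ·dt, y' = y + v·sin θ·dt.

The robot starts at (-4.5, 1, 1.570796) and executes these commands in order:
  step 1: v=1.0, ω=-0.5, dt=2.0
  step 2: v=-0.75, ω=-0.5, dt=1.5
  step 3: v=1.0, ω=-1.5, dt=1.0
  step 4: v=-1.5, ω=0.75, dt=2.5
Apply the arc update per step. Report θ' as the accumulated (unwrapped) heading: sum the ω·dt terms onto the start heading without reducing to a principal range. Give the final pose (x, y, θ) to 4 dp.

(-6.4919, 3.9192, 0.1958)

step 1: θ'=0.5708 (R=-2.0000) → pose (-3.5806, 2.6829, 0.5708)
step 2: θ'=-0.1792 (R=1.5000) → pose (-4.6584, 2.4692, -0.1792)
step 3: θ'=-1.6792 (R=-0.6667) → pose (-4.1145, 1.7410, -1.6792)
step 4: θ'=0.1958 (R=-2.0000) → pose (-6.4919, 3.9192, 0.1958)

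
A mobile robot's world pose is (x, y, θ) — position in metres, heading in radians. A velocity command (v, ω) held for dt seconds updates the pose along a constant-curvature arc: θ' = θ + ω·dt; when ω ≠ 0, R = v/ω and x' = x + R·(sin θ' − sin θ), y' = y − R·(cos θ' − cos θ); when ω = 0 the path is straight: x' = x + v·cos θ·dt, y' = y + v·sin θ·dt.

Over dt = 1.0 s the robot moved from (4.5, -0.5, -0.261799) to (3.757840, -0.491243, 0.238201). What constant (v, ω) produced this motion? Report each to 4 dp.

Δθ = 0.238201 − -0.261799 = 0.500000
ω = Δθ/dt = 0.500000/1.0 = 0.5000
R = Δx/(sin θ' − sin θ) = -1.5000
v = R·ω = -1.5000·0.5000 = -0.7500

v = -0.7500, ω = 0.5000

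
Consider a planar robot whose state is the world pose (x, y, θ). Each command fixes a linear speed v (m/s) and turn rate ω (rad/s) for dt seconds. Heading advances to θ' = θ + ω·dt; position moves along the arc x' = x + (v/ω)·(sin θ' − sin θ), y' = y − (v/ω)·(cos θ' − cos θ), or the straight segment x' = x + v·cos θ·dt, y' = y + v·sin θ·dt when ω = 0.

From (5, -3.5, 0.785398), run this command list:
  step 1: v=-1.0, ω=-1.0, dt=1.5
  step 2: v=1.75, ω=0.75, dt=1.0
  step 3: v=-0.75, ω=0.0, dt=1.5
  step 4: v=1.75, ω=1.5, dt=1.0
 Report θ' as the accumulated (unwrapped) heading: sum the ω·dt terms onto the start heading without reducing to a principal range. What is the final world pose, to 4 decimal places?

(5.2496, -3.0328, 1.5354)

step 1: θ'=-0.7146 (R=1.0000) → pose (3.6376, -3.5482, -0.7146)
step 2: θ'=0.0354 (R=2.3333) → pose (5.2492, -4.1176, 0.0354)
step 3: θ'=0.0354 (straight) → pose (4.1249, -4.1574, 0.0354)
step 4: θ'=1.5354 (R=1.1667) → pose (5.2496, -3.0328, 1.5354)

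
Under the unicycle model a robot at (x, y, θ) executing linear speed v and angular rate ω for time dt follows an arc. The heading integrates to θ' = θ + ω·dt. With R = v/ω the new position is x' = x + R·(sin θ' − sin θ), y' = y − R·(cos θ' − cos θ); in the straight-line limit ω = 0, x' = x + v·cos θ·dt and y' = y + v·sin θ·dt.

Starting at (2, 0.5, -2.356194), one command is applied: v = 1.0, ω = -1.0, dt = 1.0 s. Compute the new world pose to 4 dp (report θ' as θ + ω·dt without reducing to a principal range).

(1.0799, 0.2300, -3.3562)

θ' = -2.3562 + -1.0·1.0 = -3.3562
R = v/ω = 1.0/-1.0 = -1.0000
x' = 2 + -1.0000·(sin -3.3562 − sin -2.3562) = 1.0799
y' = 0.5 − -1.0000·(cos -3.3562 − cos -2.3562) = 0.2300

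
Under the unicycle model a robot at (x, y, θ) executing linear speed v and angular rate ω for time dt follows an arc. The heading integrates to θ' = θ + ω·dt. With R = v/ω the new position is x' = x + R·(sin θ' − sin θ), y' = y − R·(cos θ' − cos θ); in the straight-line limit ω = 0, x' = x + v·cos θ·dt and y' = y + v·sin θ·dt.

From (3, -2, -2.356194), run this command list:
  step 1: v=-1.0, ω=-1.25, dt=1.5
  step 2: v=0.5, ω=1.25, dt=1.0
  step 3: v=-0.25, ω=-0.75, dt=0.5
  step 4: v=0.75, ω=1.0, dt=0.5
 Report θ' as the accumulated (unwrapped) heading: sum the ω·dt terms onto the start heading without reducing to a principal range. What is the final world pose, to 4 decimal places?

(3.6097, -2.0022, -2.8562)

step 1: θ'=-4.2312 (R=0.8000) → pose (4.2748, -2.1954, -4.2312)
step 2: θ'=-2.9812 (R=0.4000) → pose (3.8564, -1.9857, -2.9812)
step 3: θ'=-3.3562 (R=0.3333) → pose (3.9806, -1.9891, -3.3562)
step 4: θ'=-2.8562 (R=0.7500) → pose (3.6097, -2.0022, -2.8562)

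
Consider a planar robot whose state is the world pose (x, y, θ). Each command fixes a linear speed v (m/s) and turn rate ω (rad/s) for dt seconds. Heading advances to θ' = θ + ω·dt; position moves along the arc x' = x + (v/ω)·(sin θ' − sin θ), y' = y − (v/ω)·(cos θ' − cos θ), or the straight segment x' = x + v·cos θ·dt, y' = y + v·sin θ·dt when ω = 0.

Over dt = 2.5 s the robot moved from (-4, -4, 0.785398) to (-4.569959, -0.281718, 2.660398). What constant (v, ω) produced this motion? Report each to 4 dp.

v = 1.7500, ω = 0.7500

Δθ = 2.660398 − 0.785398 = 1.875000
ω = Δθ/dt = 1.875000/2.5 = 0.7500
R = −Δy/(cos θ' − cos θ) = 2.3333
v = R·ω = 2.3333·0.7500 = 1.7500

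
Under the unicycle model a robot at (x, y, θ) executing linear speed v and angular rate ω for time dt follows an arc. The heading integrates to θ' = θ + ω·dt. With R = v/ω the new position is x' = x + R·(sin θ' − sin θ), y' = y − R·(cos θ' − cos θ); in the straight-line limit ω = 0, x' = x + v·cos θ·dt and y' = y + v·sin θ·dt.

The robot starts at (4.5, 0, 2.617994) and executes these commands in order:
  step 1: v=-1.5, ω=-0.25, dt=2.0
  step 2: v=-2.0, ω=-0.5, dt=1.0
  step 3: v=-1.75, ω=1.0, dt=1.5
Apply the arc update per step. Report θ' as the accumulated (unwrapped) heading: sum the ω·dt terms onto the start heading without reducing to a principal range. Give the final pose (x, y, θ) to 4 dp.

(8.9103, -5.6338, 3.1180)

step 1: θ'=2.1180 (R=6.0000) → pose (6.6239, -2.0744, 2.1180)
step 2: θ'=1.6180 (R=4.0000) → pose (7.2035, -3.9668, 1.6180)
step 3: θ'=3.1180 (R=-1.7500) → pose (8.9103, -5.6338, 3.1180)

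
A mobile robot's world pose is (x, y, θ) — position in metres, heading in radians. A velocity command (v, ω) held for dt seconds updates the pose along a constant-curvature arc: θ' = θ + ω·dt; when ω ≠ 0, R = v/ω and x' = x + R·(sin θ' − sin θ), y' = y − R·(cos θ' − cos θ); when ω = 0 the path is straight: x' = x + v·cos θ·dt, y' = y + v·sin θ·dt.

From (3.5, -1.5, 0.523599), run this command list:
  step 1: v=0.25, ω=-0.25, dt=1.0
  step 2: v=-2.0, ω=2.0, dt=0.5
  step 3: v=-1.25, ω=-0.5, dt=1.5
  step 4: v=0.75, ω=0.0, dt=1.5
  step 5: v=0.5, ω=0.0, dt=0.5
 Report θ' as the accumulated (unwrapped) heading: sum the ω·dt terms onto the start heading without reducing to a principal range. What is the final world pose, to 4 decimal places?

step 1: θ'=0.2736 (R=-1.0000) → pose (3.7298, -1.4032, 0.2736)
step 2: θ'=1.2736 (R=-1.0000) → pose (3.0438, -2.0732, 1.2736)
step 3: θ'=0.5236 (R=2.5000) → pose (1.9034, -3.5061, 0.5236)
step 4: θ'=0.5236 (straight) → pose (2.8777, -2.9436, 0.5236)
step 5: θ'=0.5236 (straight) → pose (3.0942, -2.8186, 0.5236)

(3.0942, -2.8186, 0.5236)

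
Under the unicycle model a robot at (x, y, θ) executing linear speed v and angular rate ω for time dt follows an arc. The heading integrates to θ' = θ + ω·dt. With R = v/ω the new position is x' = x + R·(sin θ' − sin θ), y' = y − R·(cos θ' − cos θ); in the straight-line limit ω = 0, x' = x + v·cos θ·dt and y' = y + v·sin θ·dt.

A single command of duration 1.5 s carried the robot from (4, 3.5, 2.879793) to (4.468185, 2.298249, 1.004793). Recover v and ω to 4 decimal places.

v = -1.0000, ω = -1.2500

Δθ = 1.004793 − 2.879793 = -1.875000
ω = Δθ/dt = -1.875000/1.5 = -1.2500
R = −Δy/(cos θ' − cos θ) = 0.8000
v = R·ω = 0.8000·-1.2500 = -1.0000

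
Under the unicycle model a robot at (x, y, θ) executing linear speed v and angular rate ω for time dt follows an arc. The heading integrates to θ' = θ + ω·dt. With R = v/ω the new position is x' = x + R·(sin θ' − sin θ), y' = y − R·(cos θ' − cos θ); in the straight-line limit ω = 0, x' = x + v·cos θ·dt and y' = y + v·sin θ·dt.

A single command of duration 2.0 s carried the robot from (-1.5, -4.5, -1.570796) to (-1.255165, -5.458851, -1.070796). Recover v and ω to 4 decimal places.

v = 0.5000, ω = 0.2500

Δθ = -1.070796 − -1.570796 = 0.500000
ω = Δθ/dt = 0.500000/2.0 = 0.2500
R = −Δy/(cos θ' − cos θ) = 2.0000
v = R·ω = 2.0000·0.2500 = 0.5000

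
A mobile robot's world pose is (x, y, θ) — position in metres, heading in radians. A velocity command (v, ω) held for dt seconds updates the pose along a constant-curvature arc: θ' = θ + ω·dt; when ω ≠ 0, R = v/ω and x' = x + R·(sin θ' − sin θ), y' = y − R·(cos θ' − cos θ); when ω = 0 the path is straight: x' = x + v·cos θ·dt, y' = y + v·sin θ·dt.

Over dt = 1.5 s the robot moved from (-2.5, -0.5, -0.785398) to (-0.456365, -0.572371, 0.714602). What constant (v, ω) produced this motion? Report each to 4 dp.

v = 1.5000, ω = 1.0000

Δθ = 0.714602 − -0.785398 = 1.500000
ω = Δθ/dt = 1.500000/1.5 = 1.0000
R = Δx/(sin θ' − sin θ) = 1.5000
v = R·ω = 1.5000·1.0000 = 1.5000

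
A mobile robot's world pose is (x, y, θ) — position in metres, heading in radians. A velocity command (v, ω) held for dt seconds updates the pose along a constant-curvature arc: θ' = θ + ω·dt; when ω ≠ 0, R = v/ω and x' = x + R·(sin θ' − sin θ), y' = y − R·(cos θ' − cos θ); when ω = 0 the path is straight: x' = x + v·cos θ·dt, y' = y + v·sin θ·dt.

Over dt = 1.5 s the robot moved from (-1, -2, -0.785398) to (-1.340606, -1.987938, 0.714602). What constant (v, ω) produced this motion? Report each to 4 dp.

v = -0.2500, ω = 1.0000

Δθ = 0.714602 − -0.785398 = 1.500000
ω = Δθ/dt = 1.500000/1.5 = 1.0000
R = Δx/(sin θ' − sin θ) = -0.2500
v = R·ω = -0.2500·1.0000 = -0.2500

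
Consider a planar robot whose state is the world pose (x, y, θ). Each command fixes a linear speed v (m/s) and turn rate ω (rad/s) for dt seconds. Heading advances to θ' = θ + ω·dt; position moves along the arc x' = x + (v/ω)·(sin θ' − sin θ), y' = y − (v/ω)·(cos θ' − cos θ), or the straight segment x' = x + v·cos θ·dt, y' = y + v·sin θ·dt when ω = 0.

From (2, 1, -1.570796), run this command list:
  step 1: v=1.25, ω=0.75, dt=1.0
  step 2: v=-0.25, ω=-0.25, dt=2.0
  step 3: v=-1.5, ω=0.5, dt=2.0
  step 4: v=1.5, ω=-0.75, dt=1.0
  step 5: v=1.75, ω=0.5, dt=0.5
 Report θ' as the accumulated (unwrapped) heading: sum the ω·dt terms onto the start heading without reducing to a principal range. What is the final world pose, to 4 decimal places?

step 1: θ'=-0.8208 (R=1.6667) → pose (2.4472, -0.1361, -0.8208)
step 2: θ'=-1.3208 (R=1.0000) → pose (2.2100, 0.2982, -1.3208)
step 3: θ'=-0.3208 (R=-3.0000) → pose (0.2492, 2.4029, -0.3208)
step 4: θ'=-1.0708 (R=-2.0000) → pose (1.3737, 1.4638, -1.0708)
step 5: θ'=-0.8208 (R=3.5000) → pose (1.8843, 0.7560, -0.8208)

(1.8843, 0.7560, -0.8208)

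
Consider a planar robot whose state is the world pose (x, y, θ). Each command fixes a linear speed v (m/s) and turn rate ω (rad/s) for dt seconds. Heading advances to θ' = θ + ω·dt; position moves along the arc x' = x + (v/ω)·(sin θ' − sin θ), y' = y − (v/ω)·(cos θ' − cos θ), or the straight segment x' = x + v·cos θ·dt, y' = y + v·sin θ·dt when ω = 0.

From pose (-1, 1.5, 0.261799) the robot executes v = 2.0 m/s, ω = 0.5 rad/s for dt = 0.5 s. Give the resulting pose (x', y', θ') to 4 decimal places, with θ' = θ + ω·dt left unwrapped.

θ' = 0.2618 + 0.5·0.5 = 0.5118
R = v/ω = 2.0/0.5 = 4.0000
x' = -1 + 4.0000·(sin 0.5118 − sin 0.2618) = -0.0763
y' = 1.5 − 4.0000·(cos 0.5118 − cos 0.2618) = 1.8762

(-0.0763, 1.8762, 0.5118)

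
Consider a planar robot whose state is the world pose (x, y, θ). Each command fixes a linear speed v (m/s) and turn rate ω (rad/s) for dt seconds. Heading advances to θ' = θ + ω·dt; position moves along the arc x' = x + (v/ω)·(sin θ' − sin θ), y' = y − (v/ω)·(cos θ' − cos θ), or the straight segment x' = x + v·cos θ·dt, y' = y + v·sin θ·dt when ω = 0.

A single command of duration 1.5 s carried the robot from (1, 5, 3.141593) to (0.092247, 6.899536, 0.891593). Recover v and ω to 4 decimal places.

Δθ = 0.891593 − 3.141593 = -2.250000
ω = Δθ/dt = -2.250000/1.5 = -1.5000
R = −Δy/(cos θ' − cos θ) = -1.1667
v = R·ω = -1.1667·-1.5000 = 1.7500

v = 1.7500, ω = -1.5000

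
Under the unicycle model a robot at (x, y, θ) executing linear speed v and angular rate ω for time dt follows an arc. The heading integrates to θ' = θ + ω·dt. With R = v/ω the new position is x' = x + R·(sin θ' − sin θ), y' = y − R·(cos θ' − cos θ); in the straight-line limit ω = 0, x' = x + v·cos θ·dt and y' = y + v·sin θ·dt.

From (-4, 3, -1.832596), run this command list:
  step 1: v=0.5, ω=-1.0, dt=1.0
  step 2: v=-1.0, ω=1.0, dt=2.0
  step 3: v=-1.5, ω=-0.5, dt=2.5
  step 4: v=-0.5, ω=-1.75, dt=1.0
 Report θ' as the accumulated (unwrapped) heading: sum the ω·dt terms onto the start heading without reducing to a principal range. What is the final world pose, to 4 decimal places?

step 1: θ'=-2.8326 (R=-0.5000) → pose (-4.3309, 2.6531, -2.8326)
step 2: θ'=-0.8326 (R=-1.0000) → pose (-3.8953, 4.2787, -0.8326)
step 3: θ'=-2.0826 (R=3.0000) → pose (-4.2919, 7.7668, -2.0826)
step 4: θ'=-3.8326 (R=0.2857) → pose (-3.8607, 7.8470, -3.8326)

(-3.8607, 7.8470, -3.8326)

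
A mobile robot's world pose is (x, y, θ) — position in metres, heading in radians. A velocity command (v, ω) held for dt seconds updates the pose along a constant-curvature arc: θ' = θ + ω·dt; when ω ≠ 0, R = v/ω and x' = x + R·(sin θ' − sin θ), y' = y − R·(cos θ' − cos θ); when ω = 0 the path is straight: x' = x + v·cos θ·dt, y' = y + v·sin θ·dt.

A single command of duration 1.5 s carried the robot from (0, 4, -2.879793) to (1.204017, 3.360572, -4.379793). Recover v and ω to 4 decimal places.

Δθ = -4.379793 − -2.879793 = -1.500000
ω = Δθ/dt = -1.500000/1.5 = -1.0000
R = Δx/(sin θ' − sin θ) = 1.0000
v = R·ω = 1.0000·-1.0000 = -1.0000

v = -1.0000, ω = -1.0000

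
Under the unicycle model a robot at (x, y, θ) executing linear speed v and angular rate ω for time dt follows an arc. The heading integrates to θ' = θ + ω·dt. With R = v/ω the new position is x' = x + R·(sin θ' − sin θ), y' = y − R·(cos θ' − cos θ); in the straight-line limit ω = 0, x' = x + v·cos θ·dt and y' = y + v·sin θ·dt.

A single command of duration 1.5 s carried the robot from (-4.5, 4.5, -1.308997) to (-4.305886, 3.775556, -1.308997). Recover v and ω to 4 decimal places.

Δθ = -1.308997 − -1.308997 = 0.000000
ω = Δθ/dt = 0.000000/1.5 = 0.0000
ω = 0 → v = (Δx·cos θ + Δy·sin θ)/dt = 0.5000

v = 0.5000, ω = 0.0000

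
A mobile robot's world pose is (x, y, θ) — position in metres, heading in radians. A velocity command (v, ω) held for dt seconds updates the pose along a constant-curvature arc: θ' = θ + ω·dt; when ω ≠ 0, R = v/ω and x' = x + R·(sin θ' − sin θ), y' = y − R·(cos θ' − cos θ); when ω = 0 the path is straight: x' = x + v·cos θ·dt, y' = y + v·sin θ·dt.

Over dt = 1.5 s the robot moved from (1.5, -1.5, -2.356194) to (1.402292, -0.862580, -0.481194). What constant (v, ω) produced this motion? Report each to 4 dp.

Δθ = -0.481194 − -2.356194 = 1.875000
ω = Δθ/dt = 1.875000/1.5 = 1.2500
R = −Δy/(cos θ' − cos θ) = -0.4000
v = R·ω = -0.4000·1.2500 = -0.5000

v = -0.5000, ω = 1.2500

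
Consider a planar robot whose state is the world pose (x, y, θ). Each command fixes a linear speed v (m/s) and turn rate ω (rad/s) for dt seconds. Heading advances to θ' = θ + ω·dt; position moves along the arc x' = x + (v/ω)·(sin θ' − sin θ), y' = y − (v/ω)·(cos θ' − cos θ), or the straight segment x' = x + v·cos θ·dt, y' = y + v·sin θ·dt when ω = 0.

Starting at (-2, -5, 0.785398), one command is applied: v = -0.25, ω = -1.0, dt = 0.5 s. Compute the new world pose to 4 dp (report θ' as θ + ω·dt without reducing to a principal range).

θ' = 0.7854 + -1.0·0.5 = 0.2854
R = v/ω = -0.25/-1.0 = 0.2500
x' = -2 + 0.2500·(sin 0.2854 − sin 0.7854) = -2.1064
y' = -5 − 0.2500·(cos 0.2854 − cos 0.7854) = -5.0631

(-2.1064, -5.0631, 0.2854)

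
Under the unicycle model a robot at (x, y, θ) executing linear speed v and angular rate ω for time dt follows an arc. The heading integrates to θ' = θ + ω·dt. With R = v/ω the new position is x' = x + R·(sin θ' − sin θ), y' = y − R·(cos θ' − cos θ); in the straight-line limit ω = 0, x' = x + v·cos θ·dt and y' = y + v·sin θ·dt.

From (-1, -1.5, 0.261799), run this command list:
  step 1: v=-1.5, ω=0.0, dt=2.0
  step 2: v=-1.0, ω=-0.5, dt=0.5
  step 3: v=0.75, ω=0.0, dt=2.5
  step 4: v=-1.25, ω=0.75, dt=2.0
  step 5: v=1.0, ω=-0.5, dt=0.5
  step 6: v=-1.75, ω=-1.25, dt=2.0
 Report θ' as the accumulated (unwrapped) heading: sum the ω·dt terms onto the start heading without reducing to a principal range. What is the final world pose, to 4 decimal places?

step 1: θ'=0.2618 (straight) → pose (-3.8978, -2.2765, 0.2618)
step 2: θ'=0.0118 (R=2.0000) → pose (-4.3918, -2.3445, 0.0118)
step 3: θ'=0.0118 (straight) → pose (-2.5169, -2.3223, 0.0118)
step 4: θ'=1.5118 (R=-1.6667) → pose (-4.1611, -3.8906, 1.5118)
step 5: θ'=1.2618 (R=-2.0000) → pose (-4.0698, -3.4003, 1.2618)
step 6: θ'=-1.2382 (R=1.4000) → pose (-6.7268, -3.4317, -1.2382)

(-6.7268, -3.4317, -1.2382)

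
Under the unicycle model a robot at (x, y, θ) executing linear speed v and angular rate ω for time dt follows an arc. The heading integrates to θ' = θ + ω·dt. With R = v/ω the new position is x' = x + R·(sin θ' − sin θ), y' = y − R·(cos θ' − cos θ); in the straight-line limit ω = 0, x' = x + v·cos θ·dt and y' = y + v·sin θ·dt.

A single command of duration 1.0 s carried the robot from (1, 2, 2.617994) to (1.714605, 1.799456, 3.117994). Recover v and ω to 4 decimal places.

Δθ = 3.117994 − 2.617994 = 0.500000
ω = Δθ/dt = 0.500000/1.0 = 0.5000
R = Δx/(sin θ' − sin θ) = -1.5000
v = R·ω = -1.5000·0.5000 = -0.7500

v = -0.7500, ω = 0.5000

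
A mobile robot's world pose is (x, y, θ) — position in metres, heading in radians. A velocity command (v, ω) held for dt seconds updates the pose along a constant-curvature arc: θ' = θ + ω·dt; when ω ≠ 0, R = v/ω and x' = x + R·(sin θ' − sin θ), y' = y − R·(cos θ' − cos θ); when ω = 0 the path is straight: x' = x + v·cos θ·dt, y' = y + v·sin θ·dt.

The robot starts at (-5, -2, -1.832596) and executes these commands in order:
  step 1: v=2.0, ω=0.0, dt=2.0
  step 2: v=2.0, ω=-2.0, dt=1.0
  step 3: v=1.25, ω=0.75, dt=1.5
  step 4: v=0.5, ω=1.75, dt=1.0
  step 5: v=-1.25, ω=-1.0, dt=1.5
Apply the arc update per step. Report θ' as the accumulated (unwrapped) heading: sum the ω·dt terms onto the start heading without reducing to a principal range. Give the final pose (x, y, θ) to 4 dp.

step 1: θ'=-1.8326 (straight) → pose (-6.0353, -5.8637, -1.8326)
step 2: θ'=-3.8326 (R=-1.0000) → pose (-7.6385, -6.3755, -3.8326)
step 3: θ'=-2.7076 (R=1.6667) → pose (-9.4015, -6.1477, -2.7076)
step 4: θ'=-0.9576 (R=0.2857) → pose (-9.5150, -6.5713, -0.9576)
step 5: θ'=-2.4576 (R=1.2500) → pose (-9.2827, -4.8832, -2.4576)

(-9.2827, -4.8832, -2.4576)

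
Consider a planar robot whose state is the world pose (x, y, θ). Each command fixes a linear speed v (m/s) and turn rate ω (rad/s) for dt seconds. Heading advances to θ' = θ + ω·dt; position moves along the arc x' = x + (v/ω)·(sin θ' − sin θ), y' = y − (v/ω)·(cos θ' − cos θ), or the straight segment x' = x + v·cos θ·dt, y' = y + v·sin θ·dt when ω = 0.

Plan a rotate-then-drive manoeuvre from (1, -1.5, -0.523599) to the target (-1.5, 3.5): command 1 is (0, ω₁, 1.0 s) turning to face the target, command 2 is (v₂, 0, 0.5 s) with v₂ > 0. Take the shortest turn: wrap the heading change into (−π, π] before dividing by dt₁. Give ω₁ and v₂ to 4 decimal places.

ω₁ = 2.5580, v₂ = 11.1803

heading to target = atan2(3.5−-1.5, -1.5−1) = 2.0344
Δθ = wrap(2.0344 − -0.5236) = 2.5580; ω₁ = Δθ/dt₁ = 2.5580
distance = √((-1.5−1)² + (3.5−-1.5)²) = 5.5902; v₂ = distance/dt₂ = 11.1803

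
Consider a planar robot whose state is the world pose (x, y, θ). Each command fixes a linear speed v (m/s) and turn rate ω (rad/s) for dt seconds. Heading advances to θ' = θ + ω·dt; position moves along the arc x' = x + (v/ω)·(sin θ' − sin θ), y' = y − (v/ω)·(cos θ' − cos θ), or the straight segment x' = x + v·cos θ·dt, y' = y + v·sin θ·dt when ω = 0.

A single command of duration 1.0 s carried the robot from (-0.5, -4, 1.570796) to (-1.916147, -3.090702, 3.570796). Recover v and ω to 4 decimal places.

Δθ = 3.570796 − 1.570796 = 2.000000
ω = Δθ/dt = 2.000000/1.0 = 2.0000
R = Δx/(sin θ' − sin θ) = 1.0000
v = R·ω = 1.0000·2.0000 = 2.0000

v = 2.0000, ω = 2.0000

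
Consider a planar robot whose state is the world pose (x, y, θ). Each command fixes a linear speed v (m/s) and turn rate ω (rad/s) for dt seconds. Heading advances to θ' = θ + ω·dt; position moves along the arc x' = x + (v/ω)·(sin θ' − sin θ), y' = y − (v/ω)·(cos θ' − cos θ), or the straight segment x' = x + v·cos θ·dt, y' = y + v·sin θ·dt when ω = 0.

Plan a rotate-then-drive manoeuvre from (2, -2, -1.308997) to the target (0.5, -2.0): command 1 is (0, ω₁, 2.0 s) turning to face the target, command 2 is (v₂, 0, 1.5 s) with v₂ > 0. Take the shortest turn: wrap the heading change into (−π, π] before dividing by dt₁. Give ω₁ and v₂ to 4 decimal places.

ω₁ = -0.9163, v₂ = 1.0000

heading to target = atan2(-2−-2, 0.5−2) = 3.1416
Δθ = wrap(3.1416 − -1.3090) = -1.8326; ω₁ = Δθ/dt₁ = -0.9163
distance = √((0.5−2)² + (-2−-2)²) = 1.5000; v₂ = distance/dt₂ = 1.0000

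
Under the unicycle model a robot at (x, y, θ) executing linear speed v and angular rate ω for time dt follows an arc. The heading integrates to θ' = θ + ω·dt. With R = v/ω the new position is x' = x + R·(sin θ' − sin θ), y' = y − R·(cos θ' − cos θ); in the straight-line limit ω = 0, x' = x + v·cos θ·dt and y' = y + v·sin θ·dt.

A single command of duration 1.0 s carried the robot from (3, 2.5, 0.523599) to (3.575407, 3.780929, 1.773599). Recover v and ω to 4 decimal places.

Δθ = 1.773599 − 0.523599 = 1.250000
ω = Δθ/dt = 1.250000/1.0 = 1.2500
R = −Δy/(cos θ' − cos θ) = 1.2000
v = R·ω = 1.2000·1.2500 = 1.5000

v = 1.5000, ω = 1.2500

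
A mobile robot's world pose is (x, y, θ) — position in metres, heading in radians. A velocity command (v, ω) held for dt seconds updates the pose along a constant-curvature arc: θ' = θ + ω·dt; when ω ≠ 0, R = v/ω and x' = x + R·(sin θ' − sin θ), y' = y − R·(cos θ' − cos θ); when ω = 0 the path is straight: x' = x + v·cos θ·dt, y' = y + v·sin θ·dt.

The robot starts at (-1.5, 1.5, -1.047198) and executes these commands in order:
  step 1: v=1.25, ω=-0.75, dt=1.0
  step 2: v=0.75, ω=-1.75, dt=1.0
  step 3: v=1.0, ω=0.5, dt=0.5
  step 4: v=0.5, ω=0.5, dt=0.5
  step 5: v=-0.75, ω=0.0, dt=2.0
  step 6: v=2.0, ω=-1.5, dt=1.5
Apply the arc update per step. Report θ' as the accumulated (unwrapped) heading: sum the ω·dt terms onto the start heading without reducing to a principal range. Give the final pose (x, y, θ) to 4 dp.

(-2.3785, 2.3455, -5.2972)

step 1: θ'=-1.7972 (R=-1.6667) → pose (-1.3192, 0.2925, -1.7972)
step 2: θ'=-3.5472 (R=-0.4286) → pose (-1.9060, -0.0050, -3.5472)
step 3: θ'=-3.2972 (R=2.0000) → pose (-2.3852, 0.1331, -3.2972)
step 4: θ'=-3.0472 (R=1.0000) → pose (-2.6344, 0.1407, -3.0472)
step 5: θ'=-3.0472 (straight) → pose (-1.1411, 0.2821, -3.0472)
step 6: θ'=-5.2972 (R=-1.3333) → pose (-2.3785, 2.3455, -5.2972)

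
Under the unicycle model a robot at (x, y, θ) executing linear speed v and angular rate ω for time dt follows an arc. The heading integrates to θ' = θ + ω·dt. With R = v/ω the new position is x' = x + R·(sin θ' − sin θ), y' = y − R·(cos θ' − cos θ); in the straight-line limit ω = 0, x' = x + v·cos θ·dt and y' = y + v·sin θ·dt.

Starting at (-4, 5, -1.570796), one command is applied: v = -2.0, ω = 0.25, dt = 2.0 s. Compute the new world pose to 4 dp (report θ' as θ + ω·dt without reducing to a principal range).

(-4.9793, 8.8354, -1.0708)

θ' = -1.5708 + 0.25·2.0 = -1.0708
R = v/ω = -2.0/0.25 = -8.0000
x' = -4 + -8.0000·(sin -1.0708 − sin -1.5708) = -4.9793
y' = 5 − -8.0000·(cos -1.0708 − cos -1.5708) = 8.8354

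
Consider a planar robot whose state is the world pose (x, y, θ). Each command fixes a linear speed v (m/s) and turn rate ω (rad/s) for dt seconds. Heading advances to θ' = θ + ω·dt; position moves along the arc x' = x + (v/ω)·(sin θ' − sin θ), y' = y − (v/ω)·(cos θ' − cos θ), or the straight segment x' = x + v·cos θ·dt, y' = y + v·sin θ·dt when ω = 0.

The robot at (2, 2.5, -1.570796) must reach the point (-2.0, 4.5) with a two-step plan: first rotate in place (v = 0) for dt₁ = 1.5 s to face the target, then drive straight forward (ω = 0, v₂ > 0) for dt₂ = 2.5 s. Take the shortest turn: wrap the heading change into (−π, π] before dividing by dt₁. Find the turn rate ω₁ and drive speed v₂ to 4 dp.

heading to target = atan2(4.5−2.5, -2−2) = 2.6779
Δθ = wrap(2.6779 − -1.5708) = -2.0344; ω₁ = Δθ/dt₁ = -1.3563
distance = √((-2−2)² + (4.5−2.5)²) = 4.4721; v₂ = distance/dt₂ = 1.7889

ω₁ = -1.3563, v₂ = 1.7889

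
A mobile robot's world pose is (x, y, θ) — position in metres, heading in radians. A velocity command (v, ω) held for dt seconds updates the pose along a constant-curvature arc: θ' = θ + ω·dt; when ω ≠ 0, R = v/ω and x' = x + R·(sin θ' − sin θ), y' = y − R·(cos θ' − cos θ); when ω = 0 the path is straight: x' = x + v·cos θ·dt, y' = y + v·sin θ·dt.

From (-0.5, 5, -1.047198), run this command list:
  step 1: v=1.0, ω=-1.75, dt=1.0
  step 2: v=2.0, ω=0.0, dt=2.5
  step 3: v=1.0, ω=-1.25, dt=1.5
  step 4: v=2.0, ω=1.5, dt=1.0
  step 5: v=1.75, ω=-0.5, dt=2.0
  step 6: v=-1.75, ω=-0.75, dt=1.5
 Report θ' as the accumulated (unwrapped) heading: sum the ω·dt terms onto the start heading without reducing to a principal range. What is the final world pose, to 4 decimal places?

(-10.8193, 3.6985, -5.2972)

step 1: θ'=-2.7972 (R=-0.5714) → pose (-0.8019, 4.1764, -2.7972)
step 2: θ'=-2.7972 (straight) → pose (-5.5083, 2.4883, -2.7972)
step 3: θ'=-4.6722 (R=-0.8000) → pose (-6.5778, 3.2092, -4.6722)
step 4: θ'=-3.1722 (R=1.3333) → pose (-7.8693, 4.4883, -3.1722)
step 5: θ'=-4.1722 (R=-3.5000) → pose (-10.7638, 6.1866, -4.1722)
step 6: θ'=-5.2972 (R=2.3333) → pose (-10.8193, 3.6985, -5.2972)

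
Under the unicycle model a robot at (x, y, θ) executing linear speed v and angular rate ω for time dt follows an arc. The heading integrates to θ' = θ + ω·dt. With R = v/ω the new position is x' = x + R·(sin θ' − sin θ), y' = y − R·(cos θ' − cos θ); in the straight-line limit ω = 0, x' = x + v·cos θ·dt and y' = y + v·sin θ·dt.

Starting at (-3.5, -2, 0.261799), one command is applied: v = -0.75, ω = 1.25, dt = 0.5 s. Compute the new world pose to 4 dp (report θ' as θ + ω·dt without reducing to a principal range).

θ' = 0.2618 + 1.25·0.5 = 0.8868
R = v/ω = -0.75/1.25 = -0.6000
x' = -3.5 + -0.6000·(sin 0.8868 − sin 0.2618) = -3.8097
y' = -2 − -0.6000·(cos 0.8868 − cos 0.2618) = -2.2004

(-3.8097, -2.2004, 0.8868)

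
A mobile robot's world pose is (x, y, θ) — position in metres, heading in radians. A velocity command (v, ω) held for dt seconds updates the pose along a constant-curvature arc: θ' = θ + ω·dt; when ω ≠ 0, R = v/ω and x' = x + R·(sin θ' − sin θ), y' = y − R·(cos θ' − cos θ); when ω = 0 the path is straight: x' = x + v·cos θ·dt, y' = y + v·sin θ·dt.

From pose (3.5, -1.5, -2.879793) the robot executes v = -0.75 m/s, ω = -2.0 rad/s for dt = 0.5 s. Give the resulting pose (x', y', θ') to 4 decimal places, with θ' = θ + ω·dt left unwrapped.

θ' = -2.8798 + -2.0·0.5 = -3.8798
R = v/ω = -0.75/-2.0 = 0.3750
x' = 3.5 + 0.3750·(sin -3.8798 − sin -2.8798) = 3.8494
y' = -1.5 − 0.3750·(cos -3.8798 − cos -2.8798) = -1.5848

(3.8494, -1.5848, -3.8798)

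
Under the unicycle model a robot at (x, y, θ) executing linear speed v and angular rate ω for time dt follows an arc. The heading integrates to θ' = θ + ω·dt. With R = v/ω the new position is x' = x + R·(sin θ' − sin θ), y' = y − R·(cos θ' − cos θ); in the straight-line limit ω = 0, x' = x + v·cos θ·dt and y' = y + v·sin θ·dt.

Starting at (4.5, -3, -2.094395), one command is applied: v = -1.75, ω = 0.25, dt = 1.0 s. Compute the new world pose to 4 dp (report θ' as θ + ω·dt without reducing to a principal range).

θ' = -2.0944 + 0.25·1.0 = -1.8444
R = v/ω = -1.75/0.25 = -7.0000
x' = 4.5 + -7.0000·(sin -1.8444 − sin -2.0944) = 5.1775
y' = -3 − -7.0000·(cos -1.8444 − cos -2.0944) = -1.3914

(5.1775, -1.3914, -1.8444)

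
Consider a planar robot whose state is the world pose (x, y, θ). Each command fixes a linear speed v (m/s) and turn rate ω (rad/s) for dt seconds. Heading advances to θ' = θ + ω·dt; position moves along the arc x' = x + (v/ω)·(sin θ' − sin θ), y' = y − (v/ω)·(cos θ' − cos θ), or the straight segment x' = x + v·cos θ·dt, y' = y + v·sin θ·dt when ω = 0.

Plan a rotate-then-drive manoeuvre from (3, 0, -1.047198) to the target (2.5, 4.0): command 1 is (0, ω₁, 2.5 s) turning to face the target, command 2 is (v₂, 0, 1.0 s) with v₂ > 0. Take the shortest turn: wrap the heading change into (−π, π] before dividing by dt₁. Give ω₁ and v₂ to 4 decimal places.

heading to target = atan2(4−0, 2.5−3) = 1.6952
Δθ = wrap(1.6952 − -1.0472) = 2.7423; ω₁ = Δθ/dt₁ = 1.0969
distance = √((2.5−3)² + (4−0)²) = 4.0311; v₂ = distance/dt₂ = 4.0311

ω₁ = 1.0969, v₂ = 4.0311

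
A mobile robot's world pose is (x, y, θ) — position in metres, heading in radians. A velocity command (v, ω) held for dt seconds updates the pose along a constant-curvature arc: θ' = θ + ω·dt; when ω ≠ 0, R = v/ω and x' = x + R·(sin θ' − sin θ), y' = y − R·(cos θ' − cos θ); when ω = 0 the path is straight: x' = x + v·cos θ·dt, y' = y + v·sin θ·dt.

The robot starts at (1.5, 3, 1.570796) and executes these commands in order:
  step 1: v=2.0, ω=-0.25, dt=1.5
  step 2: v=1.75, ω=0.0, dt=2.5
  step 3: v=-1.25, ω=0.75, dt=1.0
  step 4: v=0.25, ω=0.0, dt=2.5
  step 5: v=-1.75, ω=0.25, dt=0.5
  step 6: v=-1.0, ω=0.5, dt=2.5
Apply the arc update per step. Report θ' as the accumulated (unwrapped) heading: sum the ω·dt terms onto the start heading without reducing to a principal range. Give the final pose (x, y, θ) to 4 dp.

(5.9116, 7.5606, 3.3208)

step 1: θ'=1.1958 (R=-8.0000) → pose (2.0559, 5.9302, 1.1958)
step 2: θ'=1.1958 (straight) → pose (3.6584, 10.0012, 1.1958)
step 3: θ'=1.9458 (R=-1.6667) → pose (3.6584, 8.7802, 1.9458)
step 4: θ'=1.9458 (straight) → pose (3.4295, 9.3618, 1.9458)
step 5: θ'=2.0708 (R=-7.0000) → pose (3.7999, 8.5697, 2.0708)
step 6: θ'=3.3208 (R=-2.0000) → pose (5.9116, 7.5606, 3.3208)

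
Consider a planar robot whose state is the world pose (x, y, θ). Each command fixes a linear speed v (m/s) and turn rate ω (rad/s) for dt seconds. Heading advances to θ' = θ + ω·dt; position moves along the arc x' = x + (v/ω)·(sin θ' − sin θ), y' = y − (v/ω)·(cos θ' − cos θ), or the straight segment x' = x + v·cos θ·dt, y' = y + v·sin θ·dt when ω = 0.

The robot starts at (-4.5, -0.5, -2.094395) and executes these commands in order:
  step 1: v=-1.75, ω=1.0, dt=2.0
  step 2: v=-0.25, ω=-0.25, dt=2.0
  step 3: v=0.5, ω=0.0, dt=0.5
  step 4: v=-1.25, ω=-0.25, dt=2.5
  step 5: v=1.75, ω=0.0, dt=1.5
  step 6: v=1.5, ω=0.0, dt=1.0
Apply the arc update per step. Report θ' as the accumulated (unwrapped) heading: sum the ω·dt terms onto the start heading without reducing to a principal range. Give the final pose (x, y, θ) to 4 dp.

(-6.5838, 0.6927, -1.2194)

step 1: θ'=-0.0944 (R=-1.7500) → pose (-5.8506, 2.1172, -0.0944)
step 2: θ'=-0.5944 (R=1.0000) → pose (-6.3164, 2.2843, -0.5944)
step 3: θ'=-0.5944 (straight) → pose (-6.1092, 2.1443, -0.5944)
step 4: θ'=-1.2194 (R=5.0000) → pose (-8.0036, 4.5656, -1.2194)
step 5: θ'=-1.2194 (straight) → pose (-7.1001, 2.1010, -1.2194)
step 6: θ'=-1.2194 (straight) → pose (-6.5838, 0.6927, -1.2194)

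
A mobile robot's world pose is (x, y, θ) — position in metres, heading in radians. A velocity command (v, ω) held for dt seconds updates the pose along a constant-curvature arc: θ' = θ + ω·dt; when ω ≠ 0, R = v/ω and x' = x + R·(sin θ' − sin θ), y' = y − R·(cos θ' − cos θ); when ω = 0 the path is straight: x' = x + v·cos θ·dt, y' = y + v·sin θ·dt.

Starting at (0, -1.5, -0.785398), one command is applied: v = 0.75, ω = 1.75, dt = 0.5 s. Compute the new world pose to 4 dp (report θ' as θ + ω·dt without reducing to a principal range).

(0.3414, -1.6238, 0.0896)

θ' = -0.7854 + 1.75·0.5 = 0.0896
R = v/ω = 0.75/1.75 = 0.4286
x' = 0 + 0.4286·(sin 0.0896 − sin -0.7854) = 0.3414
y' = -1.5 − 0.4286·(cos 0.0896 − cos -0.7854) = -1.6238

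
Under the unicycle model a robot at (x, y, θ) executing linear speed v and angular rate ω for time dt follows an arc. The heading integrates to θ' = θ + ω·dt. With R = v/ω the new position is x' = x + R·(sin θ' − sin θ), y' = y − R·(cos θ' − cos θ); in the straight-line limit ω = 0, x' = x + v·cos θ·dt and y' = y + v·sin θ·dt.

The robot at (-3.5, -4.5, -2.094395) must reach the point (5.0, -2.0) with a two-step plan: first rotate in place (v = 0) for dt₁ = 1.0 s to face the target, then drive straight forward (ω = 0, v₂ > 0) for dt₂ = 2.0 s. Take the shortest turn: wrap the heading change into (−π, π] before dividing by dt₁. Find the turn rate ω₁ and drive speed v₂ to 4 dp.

heading to target = atan2(-2−-4.5, 5−-3.5) = 0.2861
Δθ = wrap(0.2861 − -2.0944) = 2.3804; ω₁ = Δθ/dt₁ = 2.3804
distance = √((5−-3.5)² + (-2−-4.5)²) = 8.8600; v₂ = distance/dt₂ = 4.4300

ω₁ = 2.3804, v₂ = 4.4300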